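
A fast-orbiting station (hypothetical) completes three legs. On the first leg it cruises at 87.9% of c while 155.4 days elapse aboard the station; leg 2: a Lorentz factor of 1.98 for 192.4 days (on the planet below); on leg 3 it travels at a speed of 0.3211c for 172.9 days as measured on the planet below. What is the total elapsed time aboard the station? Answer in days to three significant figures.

τ = 416 days

Leg 1: 155.4 days is already measured aboard the station.
Leg 2: γ = 1.98; τ_2 = 192.4/1.980 = 97.17 days.
Leg 3: γ = 1/√(1 − 0.3211²) = 1/√0.8969 = 1.056; τ_3 = 172.9/1.056 = 163.7 days.
Total: 155.4 + 97.17 + 163.7 days.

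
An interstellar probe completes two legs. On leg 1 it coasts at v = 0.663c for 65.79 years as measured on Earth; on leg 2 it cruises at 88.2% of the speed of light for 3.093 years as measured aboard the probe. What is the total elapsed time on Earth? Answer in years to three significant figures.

Leg 1: 65.79 years is already measured on Earth.
Leg 2: β = 0.882; γ = 1/√(1 − 0.882²) = 1/√0.2221 = 2.122; Δt_2 = 2.122 × 3.093 = 6.563 years.
Total: 65.79 + 6.563 years.

Δt = 72.4 years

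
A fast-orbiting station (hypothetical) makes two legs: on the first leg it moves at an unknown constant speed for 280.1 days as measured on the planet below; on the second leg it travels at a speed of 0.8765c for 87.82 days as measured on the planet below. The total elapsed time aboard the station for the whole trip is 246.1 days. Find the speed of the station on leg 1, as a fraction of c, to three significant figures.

Leg 1: speed unknown; τ_1 = 280.1/γ_1.
Leg 2: γ = 1/√(1 − 0.8765²) = 1/√0.2317 = 2.077; τ_2 = 87.82/2.077 = 42.28 days.
Total proper time: τ_1 + 42.28 = 246.1, so τ_1 = 246.1 − 42.28 = 203.8 days.
γ_1 = 280.1/203.8 = 1.374; β = √(1 − 1/γ²) = √0.4705.

β = 0.686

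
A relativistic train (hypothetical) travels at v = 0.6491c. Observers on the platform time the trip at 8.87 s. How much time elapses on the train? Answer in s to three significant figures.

γ = 1/√(1 − 0.6491²) = 1/√0.5787 = 1.315
The interval measured on the platform is the dilated one; the clock on the train measures the proper time τ = Δt/γ = 8.87/1.315 s.

τ = 6.75 s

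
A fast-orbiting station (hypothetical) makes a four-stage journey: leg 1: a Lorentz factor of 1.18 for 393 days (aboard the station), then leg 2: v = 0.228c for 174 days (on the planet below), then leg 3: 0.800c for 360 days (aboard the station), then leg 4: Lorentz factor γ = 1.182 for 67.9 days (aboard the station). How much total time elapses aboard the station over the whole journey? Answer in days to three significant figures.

τ = 990 days

Leg 1: 393 days is already measured aboard the station.
Leg 2: γ = 1/√(1 − 0.228²) = 1/√0.9480 = 1.027; τ_2 = 174/1.027 = 169.4 days.
Leg 3: 360 days is already measured aboard the station.
Leg 4: 67.9 days is already measured aboard the station.
Total: 393.0 + 169.4 + 360.0 + 67.90 days.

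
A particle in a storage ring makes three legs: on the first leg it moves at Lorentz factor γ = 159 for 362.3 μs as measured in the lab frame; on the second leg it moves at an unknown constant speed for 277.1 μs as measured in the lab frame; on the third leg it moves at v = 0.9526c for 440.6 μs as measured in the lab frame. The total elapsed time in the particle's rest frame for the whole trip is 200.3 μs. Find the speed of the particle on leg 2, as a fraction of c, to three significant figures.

β = 0.973

Leg 1: γ = 159; τ_1 = 362.3/159.0 = 2.279 μs.
Leg 2: speed unknown; τ_2 = 277.1/γ_2.
Leg 3: γ = 1/√(1 − 0.9526²) = 1/√0.09255 = 3.287; τ_3 = 440.6/3.287 = 134.0 μs.
Total proper time: 2.279 + τ_2 + 134.0 = 200.3, so τ_2 = 200.3 − 136.3 = 63.98 μs.
γ_2 = 277.1/63.98 = 4.331; β = √(1 − 1/γ²) = √0.9467.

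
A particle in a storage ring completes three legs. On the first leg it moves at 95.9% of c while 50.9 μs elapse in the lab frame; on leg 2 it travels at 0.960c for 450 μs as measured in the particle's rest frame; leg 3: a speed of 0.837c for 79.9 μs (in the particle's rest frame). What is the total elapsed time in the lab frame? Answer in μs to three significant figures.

Δt = 1800 μs

Leg 1: 50.9 μs is already measured in the lab frame.
Leg 2: γ = 1/√(1 − 0.960²) = 25/7 ≈ 3.571; Δt_2 = 3.571 × 450 = 1607 μs.
Leg 3: γ = 1/√(1 − 0.837²) = 1/√0.2994 = 1.827; Δt_3 = 1.827 × 79.9 = 146.0 μs.
Total: 50.90 + 1607 + 146.0 μs.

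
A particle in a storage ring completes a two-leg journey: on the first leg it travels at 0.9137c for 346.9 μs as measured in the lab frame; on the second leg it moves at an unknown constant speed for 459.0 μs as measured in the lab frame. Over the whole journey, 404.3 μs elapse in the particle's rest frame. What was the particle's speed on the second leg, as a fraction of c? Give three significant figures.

β = 0.819

Leg 1: γ = 1/√(1 − 0.9137²) = 1/√0.1652 = 2.461; τ_1 = 346.9/2.461 = 141.0 μs.
Leg 2: speed unknown; τ_2 = 459.0/γ_2.
Total proper time: 141.0 + τ_2 = 404.3, so τ_2 = 404.3 − 141.0 = 263.3 μs.
γ_2 = 459.0/263.3 = 1.743; β = √(1 − 1/γ²) = √0.6709.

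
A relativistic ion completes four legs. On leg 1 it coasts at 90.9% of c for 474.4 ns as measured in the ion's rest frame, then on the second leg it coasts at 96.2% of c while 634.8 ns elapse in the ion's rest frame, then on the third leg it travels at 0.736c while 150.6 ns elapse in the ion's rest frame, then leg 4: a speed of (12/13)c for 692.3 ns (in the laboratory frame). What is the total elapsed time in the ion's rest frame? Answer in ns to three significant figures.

τ = 1530 ns

Leg 1: 474.4 ns is already measured in the ion's rest frame.
Leg 2: 634.8 ns is already measured in the ion's rest frame.
Leg 3: 150.6 ns is already measured in the ion's rest frame.
Leg 4: γ = 1/√(1 − (12/13)²) = 13/5 = 2.600; τ_4 = 692.3/2.600 = 266.3 ns.
Total: 474.4 + 634.8 + 150.6 + 266.3 ns.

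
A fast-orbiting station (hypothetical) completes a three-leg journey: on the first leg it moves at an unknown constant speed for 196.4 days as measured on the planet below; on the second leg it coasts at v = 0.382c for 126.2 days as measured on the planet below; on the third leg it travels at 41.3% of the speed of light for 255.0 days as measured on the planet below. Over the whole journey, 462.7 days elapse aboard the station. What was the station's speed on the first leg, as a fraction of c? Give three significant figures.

Leg 1: speed unknown; τ_1 = 196.4/γ_1.
Leg 2: γ = 1/√(1 − 0.382²) = 1/√0.8541 = 1.082; τ_2 = 126.2/1.082 = 116.6 days.
Leg 3: β = 0.413; γ = 1/√(1 − 0.413²) = 1/√0.8294 = 1.098; τ_3 = 255.0/1.098 = 232.2 days.
Total proper time: τ_1 + 116.6 + 232.2 = 462.7, so τ_1 = 462.7 − 348.9 = 113.8 days.
γ_1 = 196.4/113.8 = 1.725; β = √(1 − 1/γ²) = √0.6641.

β = 0.815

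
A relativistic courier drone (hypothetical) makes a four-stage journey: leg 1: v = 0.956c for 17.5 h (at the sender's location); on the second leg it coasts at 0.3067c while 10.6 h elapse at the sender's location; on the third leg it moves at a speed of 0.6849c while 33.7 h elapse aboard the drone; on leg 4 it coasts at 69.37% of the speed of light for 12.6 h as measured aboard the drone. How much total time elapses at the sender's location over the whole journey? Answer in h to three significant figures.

Δt = 91.8 h

Leg 1: 17.5 h is already measured at the sender's location.
Leg 2: 10.6 h is already measured at the sender's location.
Leg 3: γ = 1/√(1 − 0.6849²) = 1/√0.5309 = 1.372; Δt_3 = 1.372 × 33.7 = 46.25 h.
Leg 4: β = 0.6937; γ = 1/√(1 − 0.6937²) = 1/√0.5188 = 1.388; Δt_4 = 1.388 × 12.6 = 17.49 h.
Total: 17.50 + 10.60 + 46.25 + 17.49 h.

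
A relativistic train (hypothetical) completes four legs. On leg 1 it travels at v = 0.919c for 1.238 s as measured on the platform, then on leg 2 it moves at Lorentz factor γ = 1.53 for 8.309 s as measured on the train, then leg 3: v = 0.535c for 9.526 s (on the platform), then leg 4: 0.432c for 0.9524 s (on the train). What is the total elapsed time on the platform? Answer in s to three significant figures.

Leg 1: 1.238 s is already measured on the platform.
Leg 2: γ = 1.53; Δt_2 = 1.530 × 8.309 = 12.71 s.
Leg 3: 9.526 s is already measured on the platform.
Leg 4: γ = 1/√(1 − 0.432²) = 1/√0.8134 = 1.109; Δt_4 = 1.109 × 0.9524 = 1.056 s.
Total: 1.238 + 12.71 + 9.526 + 1.056 s.

Δt = 24.5 s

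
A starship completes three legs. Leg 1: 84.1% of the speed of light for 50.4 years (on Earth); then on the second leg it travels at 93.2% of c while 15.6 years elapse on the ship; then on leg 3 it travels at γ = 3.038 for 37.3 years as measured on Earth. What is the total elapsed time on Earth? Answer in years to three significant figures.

Δt = 131 years

Leg 1: 50.4 years is already measured on Earth.
Leg 2: β = 0.932; γ = 1/√(1 − 0.932²) = 1/√0.1314 = 2.759; Δt_2 = 2.759 × 15.6 = 43.04 years.
Leg 3: 37.3 years is already measured on Earth.
Total: 50.40 + 43.04 + 37.30 years.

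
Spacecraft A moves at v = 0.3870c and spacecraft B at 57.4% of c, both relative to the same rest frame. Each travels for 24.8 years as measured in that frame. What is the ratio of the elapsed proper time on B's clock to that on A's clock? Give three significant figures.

A: γ = 1/√(1 − 0.3870²) = 1/√0.8502 = 1.085. B: β = 0.574; γ = 1/√(1 − 0.574²) = 1/√0.6705 = 1.221.
τ_A/τ_B = γ_B/γ_A = 1.221/1.085 = 1.126, so τ_B/τ_A = 0.8881.

τ_B/τ_A = 0.888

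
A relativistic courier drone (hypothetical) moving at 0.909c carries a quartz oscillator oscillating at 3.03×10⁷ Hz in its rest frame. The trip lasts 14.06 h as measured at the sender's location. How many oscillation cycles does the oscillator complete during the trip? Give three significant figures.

γ = 1/√(1 − 0.909²) = 1/√0.1737 = 2.399
The oscillator's own cycle count is N = f × τ where τ is the proper time aboard the drone. τ = Δt/γ = 14.06/2.399 = 5.860 h = 2.110×10⁴ s.
N = 3.03×10⁷ × 2.110×10⁴ = 6.392×10¹¹.

N = 6.39×10¹¹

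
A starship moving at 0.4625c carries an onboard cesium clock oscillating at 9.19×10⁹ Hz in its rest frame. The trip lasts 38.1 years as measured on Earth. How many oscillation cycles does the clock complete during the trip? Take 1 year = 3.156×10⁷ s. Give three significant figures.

γ = 1/√(1 − 0.4625²) = 1/√0.7861 = 1.128
The oscillator's own cycle count is N = f × τ where τ is the proper time on the ship. τ = Δt/γ = 38.1/1.128 = 33.78 years = 1.066×10⁹ s.
N = 9.19×10⁹ × 1.066×10⁹ = 9.797×10¹⁸.

N = 9.80×10¹⁸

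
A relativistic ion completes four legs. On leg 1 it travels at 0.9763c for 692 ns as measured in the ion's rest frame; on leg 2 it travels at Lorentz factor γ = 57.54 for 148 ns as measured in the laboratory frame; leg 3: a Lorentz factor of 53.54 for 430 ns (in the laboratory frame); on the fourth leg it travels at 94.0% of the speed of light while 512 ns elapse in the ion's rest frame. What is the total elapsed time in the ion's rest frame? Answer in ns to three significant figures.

τ = 1210 ns

Leg 1: 692 ns is already measured in the ion's rest frame.
Leg 2: γ = 57.54; τ_2 = 148/57.54 = 2.572 ns.
Leg 3: γ = 53.54; τ_3 = 430/53.54 = 8.031 ns.
Leg 4: 512 ns is already measured in the ion's rest frame.
Total: 692.0 + 2.572 + 8.031 + 512.0 ns.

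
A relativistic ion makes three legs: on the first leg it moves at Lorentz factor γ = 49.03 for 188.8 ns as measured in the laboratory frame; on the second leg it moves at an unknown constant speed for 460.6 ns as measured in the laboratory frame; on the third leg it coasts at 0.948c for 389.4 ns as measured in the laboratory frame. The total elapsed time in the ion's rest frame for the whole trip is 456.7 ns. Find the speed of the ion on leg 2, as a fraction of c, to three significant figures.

β = 0.700

Leg 1: γ = 49.03; τ_1 = 188.8/49.03 = 3.851 ns.
Leg 2: speed unknown; τ_2 = 460.6/γ_2.
Leg 3: γ = 1/√(1 − 0.948²) = 1/√0.1013 = 3.142; τ_3 = 389.4/3.142 = 123.9 ns.
Total proper time: 3.851 + τ_2 + 123.9 = 456.7, so τ_2 = 456.7 − 127.8 = 328.9 ns.
γ_2 = 460.6/328.9 = 1.400; β = √(1 − 1/γ²) = √0.4901.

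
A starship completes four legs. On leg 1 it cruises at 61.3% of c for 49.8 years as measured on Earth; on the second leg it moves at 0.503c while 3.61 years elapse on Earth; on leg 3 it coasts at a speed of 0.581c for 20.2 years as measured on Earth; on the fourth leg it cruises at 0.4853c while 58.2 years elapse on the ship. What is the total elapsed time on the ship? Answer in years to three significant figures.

Leg 1: β = 0.613; γ = 1/√(1 − 0.613²) = 1/√0.6242 = 1.266; τ_1 = 49.8/1.266 = 39.35 years.
Leg 2: γ = 1/√(1 − 0.503²) = 1/√0.7470 = 1.157; τ_2 = 3.61/1.157 = 3.120 years.
Leg 3: γ = 1/√(1 − 0.581²) = 1/√0.6624 = 1.229; τ_3 = 20.2/1.229 = 16.44 years.
Leg 4: 58.2 years is already measured on the ship.
Total: 39.35 + 3.120 + 16.44 + 58.20 years.

τ = 117 years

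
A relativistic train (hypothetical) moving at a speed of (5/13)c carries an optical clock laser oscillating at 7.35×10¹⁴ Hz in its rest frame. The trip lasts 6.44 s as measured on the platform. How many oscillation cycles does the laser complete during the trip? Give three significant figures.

γ = 1/√(1 − (5/13)²) = 13/12 ≈ 1.083
The oscillator's own cycle count is N = f × τ where τ is the proper time on the train. τ = Δt/γ = 6.44/1.083 = 5.945 s = 5.945×10⁰ s.
N = 7.35×10¹⁴ × 5.945×10⁰ = 4.369×10¹⁵.

N = 4.37×10¹⁵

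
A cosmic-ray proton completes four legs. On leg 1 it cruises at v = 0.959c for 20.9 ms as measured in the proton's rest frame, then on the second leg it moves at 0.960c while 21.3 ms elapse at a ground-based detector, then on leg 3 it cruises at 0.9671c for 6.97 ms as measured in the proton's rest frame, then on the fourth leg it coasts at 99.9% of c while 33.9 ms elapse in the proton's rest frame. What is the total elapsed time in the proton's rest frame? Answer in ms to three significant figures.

Leg 1: 20.9 ms is already measured in the proton's rest frame.
Leg 2: γ = 1/√(1 − 0.960²) = 25/7 ≈ 3.571; τ_2 = 21.3/3.571 = 5.964 ms.
Leg 3: 6.97 ms is already measured in the proton's rest frame.
Leg 4: 33.9 ms is already measured in the proton's rest frame.
Total: 20.90 + 5.964 + 6.970 + 33.90 ms.

τ = 67.7 ms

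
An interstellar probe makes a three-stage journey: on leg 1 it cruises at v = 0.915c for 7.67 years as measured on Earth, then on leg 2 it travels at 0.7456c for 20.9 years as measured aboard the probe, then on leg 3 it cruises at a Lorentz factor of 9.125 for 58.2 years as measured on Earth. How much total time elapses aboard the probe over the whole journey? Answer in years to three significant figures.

τ = 30.4 years

Leg 1: γ = 1/√(1 − 0.915²) = 1/√0.1628 = 2.479; τ_1 = 7.67/2.479 = 3.094 years.
Leg 2: 20.9 years is already measured aboard the probe.
Leg 3: γ = 9.125; τ_3 = 58.2/9.125 = 6.378 years.
Total: 3.094 + 20.90 + 6.378 years.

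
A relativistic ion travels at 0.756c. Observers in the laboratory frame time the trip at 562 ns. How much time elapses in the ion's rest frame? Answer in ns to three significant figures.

τ = 368 ns

γ = 1/√(1 − 0.756²) = 1/√0.4285 = 1.528
The interval measured in the laboratory frame is the dilated one; the clock in the ion's rest frame measures the proper time τ = Δt/γ = 562/1.528 ns.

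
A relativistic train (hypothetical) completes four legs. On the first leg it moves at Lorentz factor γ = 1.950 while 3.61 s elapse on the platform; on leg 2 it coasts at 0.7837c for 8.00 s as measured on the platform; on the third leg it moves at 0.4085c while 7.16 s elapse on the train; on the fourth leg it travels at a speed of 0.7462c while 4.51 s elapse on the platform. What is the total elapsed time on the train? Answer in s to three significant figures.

Leg 1: γ = 1.950; τ_1 = 3.61/1.950 = 1.851 s.
Leg 2: γ = 1/√(1 − 0.7837²) = 1/√0.3858 = 1.610; τ_2 = 8.00/1.610 = 4.969 s.
Leg 3: 7.16 s is already measured on the train.
Leg 4: γ = 1/√(1 − 0.7462²) = 1/√0.4432 = 1.502; τ_4 = 4.51/1.502 = 3.002 s.
Total: 1.851 + 4.969 + 7.160 + 3.002 s.

τ = 17.0 s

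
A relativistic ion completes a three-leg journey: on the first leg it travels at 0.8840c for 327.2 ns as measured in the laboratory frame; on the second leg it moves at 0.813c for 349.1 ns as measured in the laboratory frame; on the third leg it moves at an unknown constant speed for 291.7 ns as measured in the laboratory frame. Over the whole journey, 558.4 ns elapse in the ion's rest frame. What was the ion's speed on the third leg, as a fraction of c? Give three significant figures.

Leg 1: γ = 1/√(1 − 0.8840²) = 1/√0.2185 = 2.139; τ_1 = 327.2/2.139 = 153.0 ns.
Leg 2: γ = 1/√(1 − 0.813²) = 1/√0.3390 = 1.717; τ_2 = 349.1/1.717 = 203.3 ns.
Leg 3: speed unknown; τ_3 = 291.7/γ_3.
Total proper time: 153.0 + 203.3 + τ_3 = 558.4, so τ_3 = 558.4 − 356.2 = 202.2 ns.
γ_3 = 291.7/202.2 = 1.443; β = √(1 − 1/γ²) = √0.5196.

β = 0.721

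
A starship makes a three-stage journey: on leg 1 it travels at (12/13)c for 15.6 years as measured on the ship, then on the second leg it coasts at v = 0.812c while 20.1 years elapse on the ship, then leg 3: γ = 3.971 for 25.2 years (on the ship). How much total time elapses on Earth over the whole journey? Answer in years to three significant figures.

Δt = 175 years

Leg 1: γ = 1/√(1 − (12/13)²) = 13/5 = 2.600; Δt_1 = 2.600 × 15.6 = 40.56 years.
Leg 2: γ = 1/√(1 − 0.812²) = 1/√0.3407 = 1.713; Δt_2 = 1.713 × 20.1 = 34.44 years.
Leg 3: γ = 3.971; Δt_3 = 3.971 × 25.2 = 100.1 years.
Total: 40.56 + 34.44 + 100.1 years.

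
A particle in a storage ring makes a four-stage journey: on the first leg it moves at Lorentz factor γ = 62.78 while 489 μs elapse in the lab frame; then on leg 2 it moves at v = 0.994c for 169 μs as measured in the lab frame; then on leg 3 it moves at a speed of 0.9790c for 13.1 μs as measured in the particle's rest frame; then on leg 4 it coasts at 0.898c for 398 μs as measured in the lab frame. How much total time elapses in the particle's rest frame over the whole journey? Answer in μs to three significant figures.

τ = 214 μs

Leg 1: γ = 62.78; τ_1 = 489/62.78 = 7.789 μs.
Leg 2: γ = 1/√(1 − 0.994²) = 1/√0.01196 = 9.142; τ_2 = 169/9.142 = 18.49 μs.
Leg 3: 13.1 μs is already measured in the particle's rest frame.
Leg 4: γ = 1/√(1 − 0.898²) = 1/√0.1936 = 2.273; τ_4 = 398/2.273 = 175.1 μs.
Total: 7.789 + 18.49 + 13.10 + 175.1 μs.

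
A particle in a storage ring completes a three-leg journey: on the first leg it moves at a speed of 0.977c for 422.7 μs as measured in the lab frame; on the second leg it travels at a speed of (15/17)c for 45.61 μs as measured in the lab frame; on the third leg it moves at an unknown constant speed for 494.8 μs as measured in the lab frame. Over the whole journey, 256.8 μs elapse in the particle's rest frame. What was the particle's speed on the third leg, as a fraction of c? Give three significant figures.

β = 0.956

Leg 1: γ = 1/√(1 − 0.977²) = 1/√0.04547 = 4.690; τ_1 = 422.7/4.690 = 90.14 μs.
Leg 2: γ = 1/√(1 − (15/17)²) = 17/8 = 2.125; τ_2 = 45.61/2.125 = 21.46 μs.
Leg 3: speed unknown; τ_3 = 494.8/γ_3.
Total proper time: 90.14 + 21.46 + τ_3 = 256.8, so τ_3 = 256.8 − 111.6 = 145.2 μs.
γ_3 = 494.8/145.2 = 3.408; β = √(1 − 1/γ²) = √0.9139.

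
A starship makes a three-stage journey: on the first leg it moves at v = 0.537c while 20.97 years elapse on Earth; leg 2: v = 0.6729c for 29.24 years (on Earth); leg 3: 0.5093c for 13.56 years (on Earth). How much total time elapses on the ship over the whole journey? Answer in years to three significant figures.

Leg 1: γ = 1/√(1 − 0.537²) = 1/√0.7116 = 1.185; τ_1 = 20.97/1.185 = 17.69 years.
Leg 2: γ = 1/√(1 − 0.6729²) = 1/√0.5472 = 1.352; τ_2 = 29.24/1.352 = 21.63 years.
Leg 3: γ = 1/√(1 − 0.5093²) = 1/√0.7406 = 1.162; τ_3 = 13.56/1.162 = 11.67 years.
Total: 17.69 + 21.63 + 11.67 years.

τ = 51.0 years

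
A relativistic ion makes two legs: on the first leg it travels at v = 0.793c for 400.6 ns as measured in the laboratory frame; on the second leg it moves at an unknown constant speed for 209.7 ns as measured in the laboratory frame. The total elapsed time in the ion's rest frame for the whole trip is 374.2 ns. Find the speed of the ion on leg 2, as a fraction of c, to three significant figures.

Leg 1: γ = 1/√(1 − 0.793²) = 1/√0.3712 = 1.641; τ_1 = 400.6/1.641 = 244.1 ns.
Leg 2: speed unknown; τ_2 = 209.7/γ_2.
Total proper time: 244.1 + τ_2 = 374.2, so τ_2 = 374.2 − 244.1 = 130.1 ns.
γ_2 = 209.7/130.1 = 1.611; β = √(1 − 1/γ²) = √0.6148.

β = 0.784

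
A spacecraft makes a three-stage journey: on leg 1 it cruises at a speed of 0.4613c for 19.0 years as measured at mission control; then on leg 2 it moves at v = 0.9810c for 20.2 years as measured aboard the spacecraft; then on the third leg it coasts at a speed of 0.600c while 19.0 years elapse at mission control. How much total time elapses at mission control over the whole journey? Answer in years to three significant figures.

Δt = 142 years

Leg 1: 19.0 years is already measured at mission control.
Leg 2: γ = 1/√(1 − 0.9810²) = 1/√0.03764 = 5.154; Δt_2 = 5.154 × 20.2 = 104.1 years.
Leg 3: 19.0 years is already measured at mission control.
Total: 19.00 + 104.1 + 19.00 years.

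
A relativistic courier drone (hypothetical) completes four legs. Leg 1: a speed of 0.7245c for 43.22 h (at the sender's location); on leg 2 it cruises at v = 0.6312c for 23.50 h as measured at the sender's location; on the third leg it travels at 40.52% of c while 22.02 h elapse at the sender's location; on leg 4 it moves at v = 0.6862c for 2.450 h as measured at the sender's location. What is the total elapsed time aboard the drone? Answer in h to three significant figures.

Leg 1: γ = 1/√(1 − 0.7245²) = 1/√0.4751 = 1.451; τ_1 = 43.22/1.451 = 29.79 h.
Leg 2: γ = 1/√(1 − 0.6312²) = 1/√0.6016 = 1.289; τ_2 = 23.50/1.289 = 18.23 h.
Leg 3: β = 0.4052; γ = 1/√(1 − 0.4052²) = 1/√0.8358 = 1.094; τ_3 = 22.02/1.094 = 20.13 h.
Leg 4: γ = 1/√(1 − 0.6862²) = 1/√0.5291 = 1.375; τ_4 = 2.450/1.375 = 1.782 h.
Total: 29.79 + 18.23 + 20.13 + 1.782 h.

τ = 69.9 h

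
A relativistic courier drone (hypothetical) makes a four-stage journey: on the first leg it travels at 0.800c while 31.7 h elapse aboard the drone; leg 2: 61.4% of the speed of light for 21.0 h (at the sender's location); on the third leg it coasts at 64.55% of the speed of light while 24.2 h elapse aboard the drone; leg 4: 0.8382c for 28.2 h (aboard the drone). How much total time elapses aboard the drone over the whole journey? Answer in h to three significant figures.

τ = 101 h

Leg 1: 31.7 h is already measured aboard the drone.
Leg 2: β = 0.614; γ = 1/√(1 − 0.614²) = 1/√0.6230 = 1.267; τ_2 = 21.0/1.267 = 16.58 h.
Leg 3: 24.2 h is already measured aboard the drone.
Leg 4: 28.2 h is already measured aboard the drone.
Total: 31.70 + 16.58 + 24.20 + 28.20 h.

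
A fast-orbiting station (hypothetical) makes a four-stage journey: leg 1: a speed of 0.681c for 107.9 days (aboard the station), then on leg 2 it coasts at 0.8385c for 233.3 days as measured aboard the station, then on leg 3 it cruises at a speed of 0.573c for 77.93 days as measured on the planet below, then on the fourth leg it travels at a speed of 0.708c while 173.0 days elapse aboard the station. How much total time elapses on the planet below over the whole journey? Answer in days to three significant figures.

Δt = 898 days

Leg 1: γ = 1/√(1 − 0.681²) = 1/√0.5362 = 1.366; Δt_1 = 1.366 × 107.9 = 147.3 days.
Leg 2: γ = 1/√(1 − 0.8385²) = 1/√0.2969 = 1.835; Δt_2 = 1.835 × 233.3 = 428.2 days.
Leg 3: 77.93 days is already measured on the planet below.
Leg 4: γ = 1/√(1 − 0.708²) = 1/√0.4987 = 1.416; Δt_4 = 1.416 × 173.0 = 245.0 days.
Total: 147.3 + 428.2 + 77.93 + 245.0 days.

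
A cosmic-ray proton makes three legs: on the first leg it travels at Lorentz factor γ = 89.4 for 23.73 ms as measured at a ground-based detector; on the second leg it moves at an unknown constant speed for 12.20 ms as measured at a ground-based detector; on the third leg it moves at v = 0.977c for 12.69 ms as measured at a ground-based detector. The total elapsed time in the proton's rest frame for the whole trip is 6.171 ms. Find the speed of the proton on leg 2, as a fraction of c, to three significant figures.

Leg 1: γ = 89.4; τ_1 = 23.73/89.40 = 0.2654 ms.
Leg 2: speed unknown; τ_2 = 12.20/γ_2.
Leg 3: γ = 1/√(1 − 0.977²) = 1/√0.04547 = 4.690; τ_3 = 12.69/4.690 = 2.706 ms.
Total proper time: 0.2654 + τ_2 + 2.706 = 6.171, so τ_2 = 6.171 − 2.971 = 3.200 ms.
γ_2 = 12.20/3.200 = 3.813; β = √(1 − 1/γ²) = √0.9312.

β = 0.965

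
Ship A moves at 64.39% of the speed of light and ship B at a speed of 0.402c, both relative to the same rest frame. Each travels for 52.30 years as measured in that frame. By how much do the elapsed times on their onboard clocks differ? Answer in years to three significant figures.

|τ_A − τ_B| = 7.87 years

A: β = 0.6439; γ = 1/√(1 − 0.6439²) = 1/√0.5854 = 1.307; τ_A = 52.30/1.307 = 40.02 years.
B: γ = 1/√(1 − 0.402²) = 1/√0.8384 = 1.092; τ_B = 52.30/1.092 = 47.89 years.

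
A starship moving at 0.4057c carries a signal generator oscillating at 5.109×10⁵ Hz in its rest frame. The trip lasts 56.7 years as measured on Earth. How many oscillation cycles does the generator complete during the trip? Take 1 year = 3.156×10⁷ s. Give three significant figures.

N = 8.36×10¹⁴

γ = 1/√(1 − 0.4057²) = 1/√0.8354 = 1.094
The oscillator's own cycle count is N = f × τ where τ is the proper time on the ship. τ = Δt/γ = 56.7/1.094 = 51.82 years = 1.636×10⁹ s.
N = 5.109×10⁵ × 1.636×10⁹ = 8.356×10¹⁴.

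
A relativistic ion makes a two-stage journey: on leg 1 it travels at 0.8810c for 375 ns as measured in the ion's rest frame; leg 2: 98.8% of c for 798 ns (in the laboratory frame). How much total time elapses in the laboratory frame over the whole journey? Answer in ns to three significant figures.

Leg 1: γ = 1/√(1 − 0.8810²) = 1/√0.2238 = 2.114; Δt_1 = 2.114 × 375 = 792.6 ns.
Leg 2: 798 ns is already measured in the laboratory frame.
Total: 792.6 + 798.0 ns.

Δt = 1590 ns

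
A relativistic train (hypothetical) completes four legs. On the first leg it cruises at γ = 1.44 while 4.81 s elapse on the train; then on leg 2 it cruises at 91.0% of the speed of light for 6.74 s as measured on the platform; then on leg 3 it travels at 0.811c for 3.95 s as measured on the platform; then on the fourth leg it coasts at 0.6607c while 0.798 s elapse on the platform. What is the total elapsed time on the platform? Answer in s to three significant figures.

Δt = 18.4 s

Leg 1: γ = 1.44; Δt_1 = 1.440 × 4.81 = 6.926 s.
Leg 2: 6.74 s is already measured on the platform.
Leg 3: 3.95 s is already measured on the platform.
Leg 4: 0.798 s is already measured on the platform.
Total: 6.926 + 6.740 + 3.950 + 0.7980 s.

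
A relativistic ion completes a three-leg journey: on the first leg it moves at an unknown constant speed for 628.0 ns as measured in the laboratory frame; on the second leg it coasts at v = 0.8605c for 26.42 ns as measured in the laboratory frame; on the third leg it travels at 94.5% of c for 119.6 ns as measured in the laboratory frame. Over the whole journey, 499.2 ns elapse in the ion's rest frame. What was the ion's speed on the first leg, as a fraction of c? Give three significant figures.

β = 0.703

Leg 1: speed unknown; τ_1 = 628.0/γ_1.
Leg 2: γ = 1/√(1 − 0.8605²) = 1/√0.2595 = 1.963; τ_2 = 26.42/1.963 = 13.46 ns.
Leg 3: β = 0.945; γ = 1/√(1 − 0.945²) = 1/√0.1070 = 3.057; τ_3 = 119.6/3.057 = 39.12 ns.
Total proper time: τ_1 + 13.46 + 39.12 = 499.2, so τ_1 = 499.2 − 52.58 = 446.6 ns.
γ_1 = 628.0/446.6 = 1.406; β = √(1 − 1/γ²) = √0.4942.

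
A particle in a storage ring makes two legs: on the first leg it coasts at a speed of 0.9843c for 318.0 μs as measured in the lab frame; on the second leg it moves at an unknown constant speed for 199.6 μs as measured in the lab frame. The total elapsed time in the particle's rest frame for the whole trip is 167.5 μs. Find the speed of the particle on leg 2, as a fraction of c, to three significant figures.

β = 0.830

Leg 1: γ = 1/√(1 − 0.9843²) = 1/√0.03115 = 5.666; τ_1 = 318.0/5.666 = 56.13 μs.
Leg 2: speed unknown; τ_2 = 199.6/γ_2.
Total proper time: 56.13 + τ_2 = 167.5, so τ_2 = 167.5 − 56.13 = 111.4 μs.
γ_2 = 199.6/111.4 = 1.792; β = √(1 − 1/γ²) = √0.6887.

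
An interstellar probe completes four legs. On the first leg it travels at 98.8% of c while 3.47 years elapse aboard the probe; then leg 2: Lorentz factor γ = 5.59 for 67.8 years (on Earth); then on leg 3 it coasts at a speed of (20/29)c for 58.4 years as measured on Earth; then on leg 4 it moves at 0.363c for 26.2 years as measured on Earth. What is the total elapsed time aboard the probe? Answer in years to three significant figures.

Leg 1: 3.47 years is already measured aboard the probe.
Leg 2: γ = 5.59; τ_2 = 67.8/5.590 = 12.13 years.
Leg 3: γ = 1/√(1 − (20/29)²) = 29/21 ≈ 1.381; τ_3 = 58.4/1.381 = 42.29 years.
Leg 4: γ = 1/√(1 − 0.363²) = 1/√0.8682 = 1.073; τ_4 = 26.2/1.073 = 24.41 years.
Total: 3.470 + 12.13 + 42.29 + 24.41 years.

τ = 82.3 years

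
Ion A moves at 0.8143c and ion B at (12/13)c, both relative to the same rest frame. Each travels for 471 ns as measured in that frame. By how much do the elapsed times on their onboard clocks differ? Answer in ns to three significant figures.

A: γ = 1/√(1 − 0.8143²) = 1/√0.3369 = 1.723; τ_A = 471/1.723 = 273.4 ns.
B: γ = 1/√(1 − (12/13)²) = 13/5 = 2.600; τ_B = 471/2.600 = 181.2 ns.

|τ_A − τ_B| = 92.2 ns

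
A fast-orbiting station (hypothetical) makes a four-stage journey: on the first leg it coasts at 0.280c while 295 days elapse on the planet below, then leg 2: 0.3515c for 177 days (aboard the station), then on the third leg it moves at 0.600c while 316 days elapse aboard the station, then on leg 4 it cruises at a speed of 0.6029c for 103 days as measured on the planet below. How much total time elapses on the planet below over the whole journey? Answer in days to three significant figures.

Δt = 982 days

Leg 1: 295 days is already measured on the planet below.
Leg 2: γ = 1/√(1 − 0.3515²) = 1/√0.8764 = 1.068; Δt_2 = 1.068 × 177 = 189.1 days.
Leg 3: γ = 1/√(1 − 0.600²) = 5/4 = 1.250; Δt_3 = 1.250 × 316 = 395.0 days.
Leg 4: 103 days is already measured on the planet below.
Total: 295.0 + 189.1 + 395.0 + 103.0 days.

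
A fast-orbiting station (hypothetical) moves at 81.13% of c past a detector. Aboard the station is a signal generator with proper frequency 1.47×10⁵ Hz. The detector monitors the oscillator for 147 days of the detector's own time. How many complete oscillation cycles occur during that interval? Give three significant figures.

N = 1.09×10¹²

β = 0.8113; γ = 1/√(1 − 0.8113²) = 1/√0.3418 = 1.710
During 147 days of lab time, the oscillator's proper time advances by τ = Δt/γ = 147/1.710 = 85.94 days = 7.425×10⁶ s.
N = f × τ = 1.47×10⁵ × 7.425×10⁶ = 1.092×10¹².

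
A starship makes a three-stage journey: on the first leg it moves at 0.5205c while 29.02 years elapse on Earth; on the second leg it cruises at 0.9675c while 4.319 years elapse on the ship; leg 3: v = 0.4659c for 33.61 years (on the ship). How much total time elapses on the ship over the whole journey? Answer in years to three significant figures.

Leg 1: γ = 1/√(1 − 0.5205²) = 1/√0.7291 = 1.171; τ_1 = 29.02/1.171 = 24.78 years.
Leg 2: 4.319 years is already measured on the ship.
Leg 3: 33.61 years is already measured on the ship.
Total: 24.78 + 4.319 + 33.61 years.

τ = 62.7 years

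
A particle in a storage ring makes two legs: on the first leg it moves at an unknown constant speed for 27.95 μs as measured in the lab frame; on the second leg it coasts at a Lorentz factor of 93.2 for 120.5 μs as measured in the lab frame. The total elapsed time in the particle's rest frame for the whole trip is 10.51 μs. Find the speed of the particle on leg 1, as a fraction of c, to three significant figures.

Leg 1: speed unknown; τ_1 = 27.95/γ_1.
Leg 2: γ = 93.2; τ_2 = 120.5/93.20 = 1.293 μs.
Total proper time: τ_1 + 1.293 = 10.51, so τ_1 = 10.51 − 1.293 = 9.217 μs.
γ_1 = 27.95/9.217 = 3.032; β = √(1 − 1/γ²) = √0.8913.

β = 0.944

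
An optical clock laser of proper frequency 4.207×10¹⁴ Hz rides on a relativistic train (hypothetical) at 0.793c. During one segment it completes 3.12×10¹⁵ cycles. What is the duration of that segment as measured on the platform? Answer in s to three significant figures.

Δt = 12.2 s

γ = 1/√(1 − 0.793²) = 1/√0.3712 = 1.641
Proper time for N cycles: τ = N/f = 3.12×10¹⁵/(4.207×10¹⁴) = 7.416×10⁰ s = 7.416 s.
Lab-frame duration Δt = γτ = 1.641 × 7.416 = 12.17 s.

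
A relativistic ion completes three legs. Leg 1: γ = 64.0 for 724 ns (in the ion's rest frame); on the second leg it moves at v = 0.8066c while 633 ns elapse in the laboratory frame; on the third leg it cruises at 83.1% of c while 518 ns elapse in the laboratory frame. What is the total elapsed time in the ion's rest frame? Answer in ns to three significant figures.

Leg 1: 724 ns is already measured in the ion's rest frame.
Leg 2: γ = 1/√(1 − 0.8066²) = 1/√0.3494 = 1.692; τ_2 = 633/1.692 = 374.2 ns.
Leg 3: β = 0.831; γ = 1/√(1 − 0.831²) = 1/√0.3094 = 1.798; τ_3 = 518/1.798 = 288.1 ns.
Total: 724.0 + 374.2 + 288.1 ns.

τ = 1390 ns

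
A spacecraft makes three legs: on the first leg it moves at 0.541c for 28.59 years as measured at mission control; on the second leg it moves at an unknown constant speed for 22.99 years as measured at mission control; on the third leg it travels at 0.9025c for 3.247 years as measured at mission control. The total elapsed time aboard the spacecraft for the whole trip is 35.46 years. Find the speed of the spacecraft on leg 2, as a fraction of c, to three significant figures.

Leg 1: γ = 1/√(1 − 0.541²) = 1/√0.7073 = 1.189; τ_1 = 28.59/1.189 = 24.04 years.
Leg 2: speed unknown; τ_2 = 22.99/γ_2.
Leg 3: γ = 1/√(1 − 0.9025²) = 1/√0.1855 = 2.322; τ_3 = 3.247/2.322 = 1.398 years.
Total proper time: 24.04 + τ_2 + 1.398 = 35.46, so τ_2 = 35.46 − 25.44 = 10.02 years.
γ_2 = 22.99/10.02 = 2.295; β = √(1 − 1/γ²) = √0.8102.

β = 0.900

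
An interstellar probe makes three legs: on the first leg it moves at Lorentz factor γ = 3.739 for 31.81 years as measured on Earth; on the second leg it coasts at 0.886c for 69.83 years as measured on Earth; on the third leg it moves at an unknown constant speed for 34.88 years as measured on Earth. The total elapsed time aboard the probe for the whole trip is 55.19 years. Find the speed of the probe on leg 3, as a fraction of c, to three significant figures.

β = 0.912

Leg 1: γ = 3.739; τ_1 = 31.81/3.739 = 8.508 years.
Leg 2: γ = 1/√(1 − 0.886²) = 1/√0.2150 = 2.157; τ_2 = 69.83/2.157 = 32.38 years.
Leg 3: speed unknown; τ_3 = 34.88/γ_3.
Total proper time: 8.508 + 32.38 + τ_3 = 55.19, so τ_3 = 55.19 − 40.89 = 14.30 years.
γ_3 = 34.88/14.30 = 2.439; β = √(1 − 1/γ²) = √0.8318.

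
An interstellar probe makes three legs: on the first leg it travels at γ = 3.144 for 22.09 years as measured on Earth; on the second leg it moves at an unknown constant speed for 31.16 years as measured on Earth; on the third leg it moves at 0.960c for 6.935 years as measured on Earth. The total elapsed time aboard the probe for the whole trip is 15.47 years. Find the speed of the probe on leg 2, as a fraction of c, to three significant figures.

β = 0.978

Leg 1: γ = 3.144; τ_1 = 22.09/3.144 = 7.026 years.
Leg 2: speed unknown; τ_2 = 31.16/γ_2.
Leg 3: γ = 1/√(1 − 0.960²) = 25/7 ≈ 3.571; τ_3 = 6.935/3.571 = 1.942 years.
Total proper time: 7.026 + τ_2 + 1.942 = 15.47, so τ_2 = 15.47 − 8.968 = 6.502 years.
γ_2 = 31.16/6.502 = 4.792; β = √(1 − 1/γ²) = √0.9565.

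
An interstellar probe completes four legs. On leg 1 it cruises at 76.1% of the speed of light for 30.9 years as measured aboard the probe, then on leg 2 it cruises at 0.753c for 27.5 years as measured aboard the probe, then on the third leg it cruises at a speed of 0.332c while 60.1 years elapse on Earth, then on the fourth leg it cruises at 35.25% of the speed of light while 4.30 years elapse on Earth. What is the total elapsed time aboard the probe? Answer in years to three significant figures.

Leg 1: 30.9 years is already measured aboard the probe.
Leg 2: 27.5 years is already measured aboard the probe.
Leg 3: γ = 1/√(1 − 0.332²) = 1/√0.8898 = 1.060; τ_3 = 60.1/1.060 = 56.69 years.
Leg 4: β = 0.3525; γ = 1/√(1 − 0.3525²) = 1/√0.8757 = 1.069; τ_4 = 4.30/1.069 = 4.024 years.
Total: 30.90 + 27.50 + 56.69 + 4.024 years.

τ = 119 years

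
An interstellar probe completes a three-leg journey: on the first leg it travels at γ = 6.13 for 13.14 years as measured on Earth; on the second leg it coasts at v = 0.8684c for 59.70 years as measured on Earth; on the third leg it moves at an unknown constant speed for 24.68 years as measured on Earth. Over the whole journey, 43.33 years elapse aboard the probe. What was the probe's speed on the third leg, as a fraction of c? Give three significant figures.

Leg 1: γ = 6.13; τ_1 = 13.14/6.130 = 2.144 years.
Leg 2: γ = 1/√(1 − 0.8684²) = 1/√0.2459 = 2.017; τ_2 = 59.70/2.017 = 29.60 years.
Leg 3: speed unknown; τ_3 = 24.68/γ_3.
Total proper time: 2.144 + 29.60 + τ_3 = 43.33, so τ_3 = 43.33 − 31.75 = 11.58 years.
γ_3 = 24.68/11.58 = 2.131; β = √(1 − 1/γ²) = √0.7797.

β = 0.883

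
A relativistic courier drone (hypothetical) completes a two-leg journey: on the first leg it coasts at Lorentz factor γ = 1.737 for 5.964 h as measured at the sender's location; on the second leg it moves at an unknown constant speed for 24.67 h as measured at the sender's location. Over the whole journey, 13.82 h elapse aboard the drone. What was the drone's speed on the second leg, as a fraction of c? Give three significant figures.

β = 0.907

Leg 1: γ = 1.737; τ_1 = 5.964/1.737 = 3.434 h.
Leg 2: speed unknown; τ_2 = 24.67/γ_2.
Total proper time: 3.434 + τ_2 = 13.82, so τ_2 = 13.82 − 3.434 = 10.39 h.
γ_2 = 24.67/10.39 = 2.375; β = √(1 − 1/γ²) = √0.8227.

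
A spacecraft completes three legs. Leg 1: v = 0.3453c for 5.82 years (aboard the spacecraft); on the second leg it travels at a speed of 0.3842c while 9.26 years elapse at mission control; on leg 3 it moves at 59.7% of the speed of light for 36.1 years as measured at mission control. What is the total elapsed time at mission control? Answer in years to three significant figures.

Leg 1: γ = 1/√(1 − 0.3453²) = 1/√0.8808 = 1.066; Δt_1 = 1.066 × 5.82 = 6.201 years.
Leg 2: 9.26 years is already measured at mission control.
Leg 3: 36.1 years is already measured at mission control.
Total: 6.201 + 9.260 + 36.10 years.

Δt = 51.6 years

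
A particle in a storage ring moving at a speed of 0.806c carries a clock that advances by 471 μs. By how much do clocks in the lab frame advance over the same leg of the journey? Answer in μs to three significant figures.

Δt = 796 μs

γ = 1/√(1 − 0.806²) = 1/√0.3504 = 1.689
The interval measured in the particle's rest frame is the proper time (both events occur at the same place in that frame); the lab-frame interval is Δt = γτ = 1.689 × 471 μs.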